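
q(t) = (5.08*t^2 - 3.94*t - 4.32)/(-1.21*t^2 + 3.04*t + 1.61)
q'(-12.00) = 0.03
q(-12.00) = -3.70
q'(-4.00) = 0.17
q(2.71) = 23.19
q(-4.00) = -3.10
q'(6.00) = 0.76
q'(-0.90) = 2.28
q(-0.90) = -1.59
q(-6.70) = -3.42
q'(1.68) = 4.30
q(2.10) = 3.69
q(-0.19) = -3.43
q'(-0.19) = 6.19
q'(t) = (2.42*t - 3.04)*(5.08*t^2 - 3.94*t - 4.32)/(-1.21*t^2 + 3.04*t + 1.61)^2 + (10.16*t - 3.94)/(-1.21*t^2 + 3.04*t + 1.61) = (10.6758*t^2 + 5.9032*t + 6.7894)/(1.4641*t^4 - 7.3568*t^3 + 5.3454*t^2 + 9.7888*t + 2.5921)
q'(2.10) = 9.38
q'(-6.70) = 0.08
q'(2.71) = 109.33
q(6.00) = -6.53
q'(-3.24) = 0.23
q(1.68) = 1.03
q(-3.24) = -2.95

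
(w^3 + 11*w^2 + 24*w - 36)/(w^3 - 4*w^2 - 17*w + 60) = (w^3 + 11*w^2 + 24*w - 36)/(w^3 - 4*w^2 - 17*w + 60)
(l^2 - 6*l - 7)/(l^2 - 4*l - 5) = (l - 7)/(l - 5)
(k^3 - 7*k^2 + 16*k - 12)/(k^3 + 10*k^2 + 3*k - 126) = (k^2 - 4*k + 4)/(k^2 + 13*k + 42)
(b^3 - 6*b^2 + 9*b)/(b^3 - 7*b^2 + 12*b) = (b - 3)/(b - 4)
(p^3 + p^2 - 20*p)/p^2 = p + 1 - 20/p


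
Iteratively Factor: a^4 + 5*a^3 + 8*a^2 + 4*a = (a + 2)*(a^3 + 3*a^2 + 2*a) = (a + 1)*(a + 2)*(a^2 + 2*a) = (a + 1)*(a + 2)^2*(a)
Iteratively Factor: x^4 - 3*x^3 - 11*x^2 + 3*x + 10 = (x + 2)*(x^3 - 5*x^2 - x + 5) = (x + 1)*(x + 2)*(x^2 - 6*x + 5) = (x - 5)*(x + 1)*(x + 2)*(x - 1)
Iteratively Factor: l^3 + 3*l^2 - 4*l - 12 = (l + 3)*(l^2 - 4) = (l - 2)*(l + 3)*(l + 2)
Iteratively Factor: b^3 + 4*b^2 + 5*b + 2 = (b + 2)*(b^2 + 2*b + 1) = (b + 1)*(b + 2)*(b + 1)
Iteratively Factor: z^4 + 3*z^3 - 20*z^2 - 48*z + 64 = (z - 1)*(z^3 + 4*z^2 - 16*z - 64) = (z - 1)*(z + 4)*(z^2 - 16) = (z - 4)*(z - 1)*(z + 4)*(z + 4)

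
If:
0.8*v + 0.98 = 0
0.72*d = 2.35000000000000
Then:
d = 3.26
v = -1.22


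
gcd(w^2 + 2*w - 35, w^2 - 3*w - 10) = w - 5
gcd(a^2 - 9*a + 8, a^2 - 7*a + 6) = a - 1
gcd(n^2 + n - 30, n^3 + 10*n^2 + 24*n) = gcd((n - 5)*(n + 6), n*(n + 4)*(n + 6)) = n + 6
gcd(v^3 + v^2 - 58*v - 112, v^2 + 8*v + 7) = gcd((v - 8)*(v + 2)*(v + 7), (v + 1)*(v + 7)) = v + 7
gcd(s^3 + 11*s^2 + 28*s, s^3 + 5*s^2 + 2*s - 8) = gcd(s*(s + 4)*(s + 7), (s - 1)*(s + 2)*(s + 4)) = s + 4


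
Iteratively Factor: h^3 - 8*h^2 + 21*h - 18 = (h - 2)*(h^2 - 6*h + 9) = (h - 3)*(h - 2)*(h - 3)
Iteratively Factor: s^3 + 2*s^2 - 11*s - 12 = (s + 4)*(s^2 - 2*s - 3) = (s + 1)*(s + 4)*(s - 3)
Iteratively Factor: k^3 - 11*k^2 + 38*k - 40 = (k - 2)*(k^2 - 9*k + 20) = (k - 5)*(k - 2)*(k - 4)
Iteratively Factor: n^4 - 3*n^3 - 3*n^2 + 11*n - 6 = (n - 3)*(n^3 - 3*n + 2) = (n - 3)*(n - 1)*(n^2 + n - 2) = (n - 3)*(n - 1)*(n + 2)*(n - 1)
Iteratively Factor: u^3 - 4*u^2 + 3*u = (u - 1)*(u^2 - 3*u) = (u - 3)*(u - 1)*(u)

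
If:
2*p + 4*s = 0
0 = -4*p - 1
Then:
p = -1/4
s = 1/8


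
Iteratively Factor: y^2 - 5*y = (y)*(y - 5)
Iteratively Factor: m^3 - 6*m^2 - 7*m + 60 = (m - 4)*(m^2 - 2*m - 15) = (m - 5)*(m - 4)*(m + 3)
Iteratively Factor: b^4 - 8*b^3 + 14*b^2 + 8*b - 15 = (b - 1)*(b^3 - 7*b^2 + 7*b + 15) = (b - 5)*(b - 1)*(b^2 - 2*b - 3) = (b - 5)*(b - 3)*(b - 1)*(b + 1)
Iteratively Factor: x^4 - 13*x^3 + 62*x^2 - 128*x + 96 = (x - 2)*(x^3 - 11*x^2 + 40*x - 48) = (x - 3)*(x - 2)*(x^2 - 8*x + 16) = (x - 4)*(x - 3)*(x - 2)*(x - 4)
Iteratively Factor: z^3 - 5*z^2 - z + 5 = (z - 1)*(z^2 - 4*z - 5) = (z - 1)*(z + 1)*(z - 5)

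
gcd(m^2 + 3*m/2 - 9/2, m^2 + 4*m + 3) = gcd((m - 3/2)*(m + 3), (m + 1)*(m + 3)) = m + 3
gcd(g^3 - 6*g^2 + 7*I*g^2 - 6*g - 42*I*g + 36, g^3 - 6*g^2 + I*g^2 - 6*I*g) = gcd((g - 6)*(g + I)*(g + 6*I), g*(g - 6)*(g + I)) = g^2 + g*(-6 + I) - 6*I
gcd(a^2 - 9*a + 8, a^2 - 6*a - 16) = a - 8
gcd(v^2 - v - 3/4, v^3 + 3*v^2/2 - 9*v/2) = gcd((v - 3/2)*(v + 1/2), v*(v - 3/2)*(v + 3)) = v - 3/2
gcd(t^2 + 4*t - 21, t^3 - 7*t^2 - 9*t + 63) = t - 3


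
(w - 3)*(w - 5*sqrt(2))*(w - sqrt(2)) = w^3 - 6*sqrt(2)*w^2 - 3*w^2 + 10*w + 18*sqrt(2)*w - 30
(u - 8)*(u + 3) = u^2 - 5*u - 24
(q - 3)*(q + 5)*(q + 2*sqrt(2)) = q^3 + 2*q^2 + 2*sqrt(2)*q^2 - 15*q + 4*sqrt(2)*q - 30*sqrt(2)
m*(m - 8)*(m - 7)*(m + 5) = m^4 - 10*m^3 - 19*m^2 + 280*m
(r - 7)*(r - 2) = r^2 - 9*r + 14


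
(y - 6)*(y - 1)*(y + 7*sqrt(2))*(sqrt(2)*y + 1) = sqrt(2)*y^4 - 7*sqrt(2)*y^3 + 15*y^3 - 105*y^2 + 13*sqrt(2)*y^2 - 49*sqrt(2)*y + 90*y + 42*sqrt(2)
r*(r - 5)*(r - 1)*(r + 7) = r^4 + r^3 - 37*r^2 + 35*r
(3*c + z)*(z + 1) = 3*c*z + 3*c + z^2 + z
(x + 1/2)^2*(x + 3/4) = x^3 + 7*x^2/4 + x + 3/16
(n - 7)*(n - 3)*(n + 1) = n^3 - 9*n^2 + 11*n + 21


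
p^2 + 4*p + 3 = (p + 1)*(p + 3)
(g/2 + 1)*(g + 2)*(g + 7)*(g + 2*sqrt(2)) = g^4/2 + sqrt(2)*g^3 + 11*g^3/2 + 11*sqrt(2)*g^2 + 16*g^2 + 14*g + 32*sqrt(2)*g + 28*sqrt(2)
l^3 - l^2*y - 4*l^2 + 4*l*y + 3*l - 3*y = (l - 3)*(l - 1)*(l - y)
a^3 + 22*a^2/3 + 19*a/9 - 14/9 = (a - 1/3)*(a + 2/3)*(a + 7)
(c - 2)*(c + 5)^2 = c^3 + 8*c^2 + 5*c - 50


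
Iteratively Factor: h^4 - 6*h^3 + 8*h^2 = (h - 2)*(h^3 - 4*h^2) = (h - 4)*(h - 2)*(h^2) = h*(h - 4)*(h - 2)*(h)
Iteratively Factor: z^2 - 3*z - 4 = (z - 4)*(z + 1)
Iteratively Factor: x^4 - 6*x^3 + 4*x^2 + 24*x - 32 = (x - 4)*(x^3 - 2*x^2 - 4*x + 8) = (x - 4)*(x - 2)*(x^2 - 4) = (x - 4)*(x - 2)^2*(x + 2)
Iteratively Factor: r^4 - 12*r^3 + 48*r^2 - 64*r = (r - 4)*(r^3 - 8*r^2 + 16*r) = r*(r - 4)*(r^2 - 8*r + 16) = r*(r - 4)^2*(r - 4)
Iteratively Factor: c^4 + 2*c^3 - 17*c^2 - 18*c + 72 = (c + 4)*(c^3 - 2*c^2 - 9*c + 18) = (c - 2)*(c + 4)*(c^2 - 9) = (c - 3)*(c - 2)*(c + 4)*(c + 3)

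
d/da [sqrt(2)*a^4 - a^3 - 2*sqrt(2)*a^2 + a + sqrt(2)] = 4*sqrt(2)*a^3 - 3*a^2 - 4*sqrt(2)*a + 1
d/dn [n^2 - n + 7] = 2*n - 1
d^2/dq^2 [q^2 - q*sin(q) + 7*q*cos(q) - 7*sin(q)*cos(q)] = q*sin(q) - 7*q*cos(q) - 14*sin(q) + 14*sin(2*q) - 2*cos(q) + 2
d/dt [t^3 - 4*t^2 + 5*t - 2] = 3*t^2 - 8*t + 5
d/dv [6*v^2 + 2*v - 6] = 12*v + 2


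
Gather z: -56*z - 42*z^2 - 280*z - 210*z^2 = -252*z^2 - 336*z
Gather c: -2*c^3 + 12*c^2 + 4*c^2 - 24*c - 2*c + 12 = -2*c^3 + 16*c^2 - 26*c + 12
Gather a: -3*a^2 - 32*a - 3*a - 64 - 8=-3*a^2 - 35*a - 72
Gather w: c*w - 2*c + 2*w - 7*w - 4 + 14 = -2*c + w*(c - 5) + 10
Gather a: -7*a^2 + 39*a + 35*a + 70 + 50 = -7*a^2 + 74*a + 120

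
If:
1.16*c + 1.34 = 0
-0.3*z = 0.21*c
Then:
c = -1.16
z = 0.81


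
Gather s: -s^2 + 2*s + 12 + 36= -s^2 + 2*s + 48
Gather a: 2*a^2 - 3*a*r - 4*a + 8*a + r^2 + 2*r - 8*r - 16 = 2*a^2 + a*(4 - 3*r) + r^2 - 6*r - 16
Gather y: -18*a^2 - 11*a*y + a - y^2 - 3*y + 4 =-18*a^2 + a - y^2 + y*(-11*a - 3) + 4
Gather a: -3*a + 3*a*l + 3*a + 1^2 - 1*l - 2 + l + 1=3*a*l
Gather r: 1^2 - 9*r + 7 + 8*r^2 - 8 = 8*r^2 - 9*r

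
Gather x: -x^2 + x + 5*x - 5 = -x^2 + 6*x - 5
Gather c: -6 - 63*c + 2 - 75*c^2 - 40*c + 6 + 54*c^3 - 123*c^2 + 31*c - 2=54*c^3 - 198*c^2 - 72*c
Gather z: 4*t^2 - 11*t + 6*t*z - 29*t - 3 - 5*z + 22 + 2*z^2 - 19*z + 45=4*t^2 - 40*t + 2*z^2 + z*(6*t - 24) + 64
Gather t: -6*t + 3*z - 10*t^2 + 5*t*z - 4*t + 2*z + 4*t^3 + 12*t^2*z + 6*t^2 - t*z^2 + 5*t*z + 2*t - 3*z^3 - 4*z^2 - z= 4*t^3 + t^2*(12*z - 4) + t*(-z^2 + 10*z - 8) - 3*z^3 - 4*z^2 + 4*z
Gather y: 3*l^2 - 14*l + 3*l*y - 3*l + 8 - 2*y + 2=3*l^2 - 17*l + y*(3*l - 2) + 10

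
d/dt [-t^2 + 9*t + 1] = 9 - 2*t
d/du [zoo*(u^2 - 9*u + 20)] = zoo*(u + 1)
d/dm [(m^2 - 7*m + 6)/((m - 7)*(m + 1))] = (m^2 - 26*m + 85)/(m^4 - 12*m^3 + 22*m^2 + 84*m + 49)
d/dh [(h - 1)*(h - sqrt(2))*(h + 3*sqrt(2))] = 3*h^2 - 2*h + 4*sqrt(2)*h - 6 - 2*sqrt(2)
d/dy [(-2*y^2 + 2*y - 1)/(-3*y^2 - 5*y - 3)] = (16*y^2 + 6*y - 11)/(9*y^4 + 30*y^3 + 43*y^2 + 30*y + 9)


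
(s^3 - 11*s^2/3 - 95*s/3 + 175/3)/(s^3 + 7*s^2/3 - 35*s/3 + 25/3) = (s - 7)/(s - 1)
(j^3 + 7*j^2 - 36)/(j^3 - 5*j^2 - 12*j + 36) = (j + 6)/(j - 6)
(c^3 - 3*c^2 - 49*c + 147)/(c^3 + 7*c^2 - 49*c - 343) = (c - 3)/(c + 7)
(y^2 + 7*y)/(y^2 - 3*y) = (y + 7)/(y - 3)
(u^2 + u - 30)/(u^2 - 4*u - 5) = (u + 6)/(u + 1)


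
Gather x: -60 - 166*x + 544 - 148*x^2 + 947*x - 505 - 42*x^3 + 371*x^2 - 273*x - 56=-42*x^3 + 223*x^2 + 508*x - 77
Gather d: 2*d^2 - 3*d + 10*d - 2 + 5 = 2*d^2 + 7*d + 3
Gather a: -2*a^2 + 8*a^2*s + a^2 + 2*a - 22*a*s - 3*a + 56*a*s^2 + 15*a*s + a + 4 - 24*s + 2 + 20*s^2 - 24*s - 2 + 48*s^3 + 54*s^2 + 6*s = a^2*(8*s - 1) + a*(56*s^2 - 7*s) + 48*s^3 + 74*s^2 - 42*s + 4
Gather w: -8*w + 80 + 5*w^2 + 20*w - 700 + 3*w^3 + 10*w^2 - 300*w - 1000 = 3*w^3 + 15*w^2 - 288*w - 1620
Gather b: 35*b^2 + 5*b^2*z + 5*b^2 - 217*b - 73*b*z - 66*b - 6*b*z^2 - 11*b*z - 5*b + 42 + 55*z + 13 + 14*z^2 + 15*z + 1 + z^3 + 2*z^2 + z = b^2*(5*z + 40) + b*(-6*z^2 - 84*z - 288) + z^3 + 16*z^2 + 71*z + 56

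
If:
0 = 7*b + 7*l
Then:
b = -l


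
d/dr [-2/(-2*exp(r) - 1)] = -4*exp(r)/(2*exp(r) + 1)^2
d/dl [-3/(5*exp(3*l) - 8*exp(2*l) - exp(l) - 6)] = (45*exp(2*l) - 48*exp(l) - 3)*exp(l)/(-5*exp(3*l) + 8*exp(2*l) + exp(l) + 6)^2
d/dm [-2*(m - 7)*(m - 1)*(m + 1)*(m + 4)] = -8*m^3 + 18*m^2 + 116*m - 6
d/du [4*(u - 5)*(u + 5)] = 8*u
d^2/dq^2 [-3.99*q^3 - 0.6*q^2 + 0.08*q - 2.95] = -23.94*q - 1.2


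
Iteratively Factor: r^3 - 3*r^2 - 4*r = (r)*(r^2 - 3*r - 4) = r*(r - 4)*(r + 1)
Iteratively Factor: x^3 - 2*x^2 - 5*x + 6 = (x - 1)*(x^2 - x - 6) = (x - 1)*(x + 2)*(x - 3)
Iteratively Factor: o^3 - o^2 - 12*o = (o - 4)*(o^2 + 3*o) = (o - 4)*(o + 3)*(o)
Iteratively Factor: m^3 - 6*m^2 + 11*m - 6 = (m - 1)*(m^2 - 5*m + 6) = (m - 2)*(m - 1)*(m - 3)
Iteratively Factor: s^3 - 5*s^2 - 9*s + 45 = (s + 3)*(s^2 - 8*s + 15) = (s - 5)*(s + 3)*(s - 3)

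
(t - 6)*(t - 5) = t^2 - 11*t + 30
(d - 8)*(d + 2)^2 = d^3 - 4*d^2 - 28*d - 32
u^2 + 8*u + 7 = (u + 1)*(u + 7)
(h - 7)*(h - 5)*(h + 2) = h^3 - 10*h^2 + 11*h + 70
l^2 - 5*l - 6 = (l - 6)*(l + 1)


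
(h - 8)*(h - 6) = h^2 - 14*h + 48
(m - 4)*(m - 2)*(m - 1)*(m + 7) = m^4 - 35*m^2 + 90*m - 56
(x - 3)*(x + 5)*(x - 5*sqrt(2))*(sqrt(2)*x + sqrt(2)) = sqrt(2)*x^4 - 10*x^3 + 3*sqrt(2)*x^3 - 30*x^2 - 13*sqrt(2)*x^2 - 15*sqrt(2)*x + 130*x + 150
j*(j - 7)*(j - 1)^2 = j^4 - 9*j^3 + 15*j^2 - 7*j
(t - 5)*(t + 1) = t^2 - 4*t - 5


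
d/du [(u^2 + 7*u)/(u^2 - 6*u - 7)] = (-13*u^2 - 14*u - 49)/(u^4 - 12*u^3 + 22*u^2 + 84*u + 49)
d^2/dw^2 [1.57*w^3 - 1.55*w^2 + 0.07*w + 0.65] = 9.42*w - 3.1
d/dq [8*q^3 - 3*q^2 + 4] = 6*q*(4*q - 1)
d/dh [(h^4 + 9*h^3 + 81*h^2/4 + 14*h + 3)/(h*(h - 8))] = (2*h^5 - 15*h^4 - 144*h^3 - 176*h^2 - 6*h + 24)/(h^2*(h^2 - 16*h + 64))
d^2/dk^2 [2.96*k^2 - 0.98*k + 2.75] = 5.92000000000000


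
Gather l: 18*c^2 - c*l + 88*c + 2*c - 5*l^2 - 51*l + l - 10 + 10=18*c^2 + 90*c - 5*l^2 + l*(-c - 50)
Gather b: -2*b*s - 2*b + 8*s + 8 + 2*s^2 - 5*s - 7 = b*(-2*s - 2) + 2*s^2 + 3*s + 1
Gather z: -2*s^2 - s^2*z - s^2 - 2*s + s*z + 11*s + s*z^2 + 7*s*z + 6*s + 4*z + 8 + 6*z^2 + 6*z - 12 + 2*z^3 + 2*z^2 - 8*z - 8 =-3*s^2 + 15*s + 2*z^3 + z^2*(s + 8) + z*(-s^2 + 8*s + 2) - 12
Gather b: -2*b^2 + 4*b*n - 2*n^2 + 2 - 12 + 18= -2*b^2 + 4*b*n - 2*n^2 + 8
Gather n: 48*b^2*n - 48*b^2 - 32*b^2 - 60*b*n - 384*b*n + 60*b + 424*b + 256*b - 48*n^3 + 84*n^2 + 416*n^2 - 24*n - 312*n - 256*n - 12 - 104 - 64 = -80*b^2 + 740*b - 48*n^3 + 500*n^2 + n*(48*b^2 - 444*b - 592) - 180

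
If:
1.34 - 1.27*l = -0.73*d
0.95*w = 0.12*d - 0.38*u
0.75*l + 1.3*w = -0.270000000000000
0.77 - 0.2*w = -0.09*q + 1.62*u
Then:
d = -3.01552511415525*w - 2.46191780821918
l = -1.73333333333333*w - 0.36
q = -59.9186573740287*w - 22.5496146759593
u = -3.45227108868061*w - 0.777447728911319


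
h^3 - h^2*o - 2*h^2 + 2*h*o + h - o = (h - 1)^2*(h - o)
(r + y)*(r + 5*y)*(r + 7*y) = r^3 + 13*r^2*y + 47*r*y^2 + 35*y^3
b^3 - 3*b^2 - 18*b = b*(b - 6)*(b + 3)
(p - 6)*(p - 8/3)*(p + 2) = p^3 - 20*p^2/3 - 4*p/3 + 32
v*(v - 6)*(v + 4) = v^3 - 2*v^2 - 24*v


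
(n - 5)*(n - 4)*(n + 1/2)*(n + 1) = n^4 - 15*n^3/2 + 7*n^2 + 51*n/2 + 10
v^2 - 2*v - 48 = (v - 8)*(v + 6)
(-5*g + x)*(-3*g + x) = 15*g^2 - 8*g*x + x^2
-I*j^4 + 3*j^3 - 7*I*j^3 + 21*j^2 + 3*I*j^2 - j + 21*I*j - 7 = (j + 7)*(j + I)^2*(-I*j + 1)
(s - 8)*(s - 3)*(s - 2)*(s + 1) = s^4 - 12*s^3 + 33*s^2 - 2*s - 48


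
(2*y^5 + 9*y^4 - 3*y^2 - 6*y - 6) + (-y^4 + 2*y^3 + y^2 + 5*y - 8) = 2*y^5 + 8*y^4 + 2*y^3 - 2*y^2 - y - 14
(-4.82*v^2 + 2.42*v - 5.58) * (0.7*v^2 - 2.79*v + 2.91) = -3.374*v^4 + 15.1418*v^3 - 24.684*v^2 + 22.6104*v - 16.2378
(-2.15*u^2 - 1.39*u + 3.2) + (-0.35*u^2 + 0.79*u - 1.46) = -2.5*u^2 - 0.6*u + 1.74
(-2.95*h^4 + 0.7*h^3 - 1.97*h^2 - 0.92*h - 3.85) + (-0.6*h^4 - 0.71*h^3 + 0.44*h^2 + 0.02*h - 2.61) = -3.55*h^4 - 0.01*h^3 - 1.53*h^2 - 0.9*h - 6.46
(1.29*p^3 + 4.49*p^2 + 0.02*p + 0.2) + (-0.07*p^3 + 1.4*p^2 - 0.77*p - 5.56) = 1.22*p^3 + 5.89*p^2 - 0.75*p - 5.36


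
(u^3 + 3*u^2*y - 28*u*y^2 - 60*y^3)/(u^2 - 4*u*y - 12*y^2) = (-u^2 - u*y + 30*y^2)/(-u + 6*y)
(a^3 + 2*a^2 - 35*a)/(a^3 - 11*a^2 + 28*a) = (a^2 + 2*a - 35)/(a^2 - 11*a + 28)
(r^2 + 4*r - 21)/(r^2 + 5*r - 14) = (r - 3)/(r - 2)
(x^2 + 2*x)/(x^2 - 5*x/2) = 2*(x + 2)/(2*x - 5)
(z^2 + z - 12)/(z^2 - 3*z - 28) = (z - 3)/(z - 7)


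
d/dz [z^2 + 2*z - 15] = 2*z + 2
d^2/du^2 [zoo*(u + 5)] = 0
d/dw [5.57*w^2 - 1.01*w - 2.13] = 11.14*w - 1.01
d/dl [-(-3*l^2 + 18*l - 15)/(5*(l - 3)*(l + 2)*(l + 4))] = 3*(-l^4 + 12*l^3 - 7*l^2 - 78*l + 194)/(5*(l^6 + 6*l^5 - 11*l^4 - 108*l^3 - 44*l^2 + 480*l + 576))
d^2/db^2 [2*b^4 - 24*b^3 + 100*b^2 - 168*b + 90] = 24*b^2 - 144*b + 200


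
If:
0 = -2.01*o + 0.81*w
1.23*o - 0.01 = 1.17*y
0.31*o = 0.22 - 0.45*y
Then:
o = 0.29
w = 0.71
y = 0.29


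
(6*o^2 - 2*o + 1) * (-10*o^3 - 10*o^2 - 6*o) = -60*o^5 - 40*o^4 - 26*o^3 + 2*o^2 - 6*o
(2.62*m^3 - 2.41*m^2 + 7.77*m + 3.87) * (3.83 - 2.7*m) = -7.074*m^4 + 16.5416*m^3 - 30.2093*m^2 + 19.3101*m + 14.8221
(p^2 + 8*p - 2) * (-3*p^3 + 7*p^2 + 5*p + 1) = -3*p^5 - 17*p^4 + 67*p^3 + 27*p^2 - 2*p - 2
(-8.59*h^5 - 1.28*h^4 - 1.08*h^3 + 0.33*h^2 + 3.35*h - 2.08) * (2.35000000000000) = -20.1865*h^5 - 3.008*h^4 - 2.538*h^3 + 0.7755*h^2 + 7.8725*h - 4.888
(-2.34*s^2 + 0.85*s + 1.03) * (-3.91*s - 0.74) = 9.1494*s^3 - 1.5919*s^2 - 4.6563*s - 0.7622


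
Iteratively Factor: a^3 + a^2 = (a)*(a^2 + a) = a^2*(a + 1)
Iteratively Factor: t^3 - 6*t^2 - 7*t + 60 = (t + 3)*(t^2 - 9*t + 20) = (t - 5)*(t + 3)*(t - 4)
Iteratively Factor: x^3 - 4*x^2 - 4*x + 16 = (x - 4)*(x^2 - 4) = (x - 4)*(x - 2)*(x + 2)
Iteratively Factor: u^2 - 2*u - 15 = (u + 3)*(u - 5)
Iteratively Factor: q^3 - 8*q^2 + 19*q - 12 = (q - 3)*(q^2 - 5*q + 4) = (q - 4)*(q - 3)*(q - 1)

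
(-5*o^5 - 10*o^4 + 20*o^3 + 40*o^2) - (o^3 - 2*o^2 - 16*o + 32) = -5*o^5 - 10*o^4 + 19*o^3 + 42*o^2 + 16*o - 32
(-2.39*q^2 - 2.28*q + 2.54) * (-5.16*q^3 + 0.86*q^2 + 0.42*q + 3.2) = 12.3324*q^5 + 9.7094*q^4 - 16.071*q^3 - 6.4212*q^2 - 6.2292*q + 8.128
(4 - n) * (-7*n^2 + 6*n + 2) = 7*n^3 - 34*n^2 + 22*n + 8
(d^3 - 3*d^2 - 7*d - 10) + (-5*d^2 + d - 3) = d^3 - 8*d^2 - 6*d - 13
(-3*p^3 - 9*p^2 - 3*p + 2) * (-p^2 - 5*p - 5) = 3*p^5 + 24*p^4 + 63*p^3 + 58*p^2 + 5*p - 10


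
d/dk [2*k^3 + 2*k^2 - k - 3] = 6*k^2 + 4*k - 1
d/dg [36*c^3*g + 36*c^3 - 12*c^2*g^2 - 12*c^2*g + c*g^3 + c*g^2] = c*(36*c^2 - 24*c*g - 12*c + 3*g^2 + 2*g)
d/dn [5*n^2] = 10*n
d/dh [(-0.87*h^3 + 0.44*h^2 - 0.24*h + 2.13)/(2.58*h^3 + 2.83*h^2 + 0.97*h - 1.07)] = (8.88178419700125e-16*h^5 - 3.5973*h^4 - 0.4494*h^3 - 12.5875*h^2 - 12.9974*h - 1.8093)/(6.6564*h^6 + 14.6028*h^5 + 13.0141*h^4 - 0.0310000000000006*h^3 - 5.1153*h^2 - 2.0758*h + 1.1449)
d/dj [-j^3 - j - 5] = -3*j^2 - 1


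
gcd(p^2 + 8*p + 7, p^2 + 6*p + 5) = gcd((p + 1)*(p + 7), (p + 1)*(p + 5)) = p + 1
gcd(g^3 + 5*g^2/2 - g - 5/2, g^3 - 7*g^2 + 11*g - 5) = g - 1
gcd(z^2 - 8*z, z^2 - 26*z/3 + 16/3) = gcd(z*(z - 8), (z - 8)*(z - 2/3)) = z - 8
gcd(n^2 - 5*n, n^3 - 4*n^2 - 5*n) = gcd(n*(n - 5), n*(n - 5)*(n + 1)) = n^2 - 5*n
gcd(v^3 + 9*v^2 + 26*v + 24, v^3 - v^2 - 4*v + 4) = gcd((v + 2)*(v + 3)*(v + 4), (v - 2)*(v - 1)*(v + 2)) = v + 2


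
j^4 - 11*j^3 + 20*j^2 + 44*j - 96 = (j - 8)*(j - 3)*(j - 2)*(j + 2)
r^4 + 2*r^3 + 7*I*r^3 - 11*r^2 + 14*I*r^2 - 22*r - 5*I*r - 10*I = (r + 2)*(r + I)^2*(r + 5*I)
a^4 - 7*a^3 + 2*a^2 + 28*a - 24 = (a - 6)*(a - 2)*(a - 1)*(a + 2)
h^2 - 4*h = h*(h - 4)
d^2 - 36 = (d - 6)*(d + 6)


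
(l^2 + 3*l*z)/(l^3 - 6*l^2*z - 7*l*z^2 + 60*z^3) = l/(l^2 - 9*l*z + 20*z^2)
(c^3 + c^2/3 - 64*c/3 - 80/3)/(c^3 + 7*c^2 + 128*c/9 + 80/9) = 3*(c - 5)/(3*c + 5)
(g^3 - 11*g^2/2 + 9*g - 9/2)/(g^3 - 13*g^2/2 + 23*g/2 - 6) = (g - 3)/(g - 4)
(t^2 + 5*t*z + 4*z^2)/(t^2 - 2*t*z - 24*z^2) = (-t - z)/(-t + 6*z)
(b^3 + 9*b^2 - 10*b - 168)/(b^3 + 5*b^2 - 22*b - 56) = (b + 6)/(b + 2)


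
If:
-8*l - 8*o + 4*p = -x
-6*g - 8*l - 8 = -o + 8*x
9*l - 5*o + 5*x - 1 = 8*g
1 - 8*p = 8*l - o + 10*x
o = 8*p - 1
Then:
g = -6743/6554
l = -2080/3277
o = 2659/3277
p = 742/3277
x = 1664/3277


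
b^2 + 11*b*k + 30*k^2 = (b + 5*k)*(b + 6*k)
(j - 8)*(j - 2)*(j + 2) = j^3 - 8*j^2 - 4*j + 32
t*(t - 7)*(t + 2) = t^3 - 5*t^2 - 14*t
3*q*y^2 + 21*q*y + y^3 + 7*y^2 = y*(3*q + y)*(y + 7)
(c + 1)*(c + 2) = c^2 + 3*c + 2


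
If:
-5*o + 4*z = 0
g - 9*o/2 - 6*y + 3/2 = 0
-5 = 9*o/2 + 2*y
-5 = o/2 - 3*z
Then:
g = -789/26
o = 20/13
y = -155/26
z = 25/13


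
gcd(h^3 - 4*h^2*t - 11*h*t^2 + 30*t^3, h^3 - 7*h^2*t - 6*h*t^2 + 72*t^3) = h + 3*t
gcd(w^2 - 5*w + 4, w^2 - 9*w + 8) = w - 1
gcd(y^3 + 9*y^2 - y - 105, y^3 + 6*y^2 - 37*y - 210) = y^2 + 12*y + 35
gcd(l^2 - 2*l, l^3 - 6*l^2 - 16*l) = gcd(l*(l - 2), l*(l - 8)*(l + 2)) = l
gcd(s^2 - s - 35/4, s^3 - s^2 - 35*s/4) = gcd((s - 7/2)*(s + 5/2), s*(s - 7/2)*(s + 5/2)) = s^2 - s - 35/4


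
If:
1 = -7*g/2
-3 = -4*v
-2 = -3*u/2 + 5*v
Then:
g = -2/7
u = 23/6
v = 3/4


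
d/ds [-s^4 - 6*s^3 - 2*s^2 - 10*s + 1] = -4*s^3 - 18*s^2 - 4*s - 10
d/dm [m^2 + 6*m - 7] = 2*m + 6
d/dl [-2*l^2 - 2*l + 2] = -4*l - 2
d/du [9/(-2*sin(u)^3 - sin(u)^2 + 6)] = 18*(3*sin(u) + 1)*sin(u)*cos(u)/(2*sin(u)^3 + sin(u)^2 - 6)^2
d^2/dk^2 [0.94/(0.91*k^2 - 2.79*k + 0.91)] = (-1.556828*k^2 + 4.773132*k + 0.94*(1.82*k - 2.79)*(3.64*k - 5.58) - 1.556828)/(0.91*k^2 - 2.79*k + 0.91)^3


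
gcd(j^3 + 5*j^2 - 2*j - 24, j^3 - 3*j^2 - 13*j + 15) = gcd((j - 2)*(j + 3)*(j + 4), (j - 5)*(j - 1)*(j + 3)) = j + 3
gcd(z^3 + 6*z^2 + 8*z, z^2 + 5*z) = z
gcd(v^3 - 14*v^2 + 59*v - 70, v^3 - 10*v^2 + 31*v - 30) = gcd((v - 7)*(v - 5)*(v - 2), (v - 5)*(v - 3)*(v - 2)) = v^2 - 7*v + 10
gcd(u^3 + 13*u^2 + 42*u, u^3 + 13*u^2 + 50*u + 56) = u + 7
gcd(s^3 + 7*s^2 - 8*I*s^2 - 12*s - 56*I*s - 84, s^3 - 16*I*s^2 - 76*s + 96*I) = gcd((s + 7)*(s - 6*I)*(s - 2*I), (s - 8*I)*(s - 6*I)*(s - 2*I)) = s^2 - 8*I*s - 12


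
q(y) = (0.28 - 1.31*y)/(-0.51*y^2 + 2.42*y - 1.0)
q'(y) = (0.28 - 1.31*y)*(1.02*y - 2.42)/(-0.51*y^2 + 2.42*y - 1.0)^2 - 1.31/(-0.51*y^2 + 2.42*y - 1.0)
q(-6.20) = -0.24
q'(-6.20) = -0.02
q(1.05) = -1.12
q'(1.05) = 0.20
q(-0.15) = -0.35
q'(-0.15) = 0.30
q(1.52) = -1.14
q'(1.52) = -0.21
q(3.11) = -2.38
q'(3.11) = -1.95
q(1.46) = -1.13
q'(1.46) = -0.18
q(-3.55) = -0.31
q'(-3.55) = -0.03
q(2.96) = -2.12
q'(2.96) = -1.52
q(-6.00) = -0.24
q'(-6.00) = -0.02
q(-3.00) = -0.33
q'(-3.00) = -0.04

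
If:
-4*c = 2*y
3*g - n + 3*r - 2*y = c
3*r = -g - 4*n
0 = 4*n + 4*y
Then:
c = -y/2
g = -7*y/4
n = -y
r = 23*y/12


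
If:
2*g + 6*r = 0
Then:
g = -3*r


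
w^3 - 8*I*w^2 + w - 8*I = (w - 8*I)*(w - I)*(w + I)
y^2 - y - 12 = (y - 4)*(y + 3)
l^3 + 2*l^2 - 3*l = l*(l - 1)*(l + 3)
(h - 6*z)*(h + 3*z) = h^2 - 3*h*z - 18*z^2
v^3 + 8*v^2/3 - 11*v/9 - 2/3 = (v - 2/3)*(v + 1/3)*(v + 3)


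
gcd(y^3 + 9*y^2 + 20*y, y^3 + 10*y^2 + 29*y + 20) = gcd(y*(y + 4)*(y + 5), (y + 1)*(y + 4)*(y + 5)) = y^2 + 9*y + 20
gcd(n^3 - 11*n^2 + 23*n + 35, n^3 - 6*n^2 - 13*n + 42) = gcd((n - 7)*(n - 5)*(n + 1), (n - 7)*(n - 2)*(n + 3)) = n - 7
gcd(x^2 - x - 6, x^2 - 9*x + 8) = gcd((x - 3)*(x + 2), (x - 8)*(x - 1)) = 1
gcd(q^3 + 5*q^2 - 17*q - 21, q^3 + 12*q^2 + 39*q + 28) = q^2 + 8*q + 7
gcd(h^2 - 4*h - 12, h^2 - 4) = h + 2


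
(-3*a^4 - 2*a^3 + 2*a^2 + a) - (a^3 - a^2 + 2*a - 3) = -3*a^4 - 3*a^3 + 3*a^2 - a + 3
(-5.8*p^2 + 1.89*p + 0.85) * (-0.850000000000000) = 4.93*p^2 - 1.6065*p - 0.7225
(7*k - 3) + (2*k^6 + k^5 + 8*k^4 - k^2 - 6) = 2*k^6 + k^5 + 8*k^4 - k^2 + 7*k - 9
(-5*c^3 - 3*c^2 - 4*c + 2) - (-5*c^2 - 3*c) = -5*c^3 + 2*c^2 - c + 2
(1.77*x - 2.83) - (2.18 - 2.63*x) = 4.4*x - 5.01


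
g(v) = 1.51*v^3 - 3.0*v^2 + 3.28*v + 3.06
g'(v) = 4.53*v^2 - 6.0*v + 3.28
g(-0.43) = 0.97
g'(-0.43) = 6.70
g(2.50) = 16.10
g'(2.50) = 16.59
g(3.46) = 41.04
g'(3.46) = 36.75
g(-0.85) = -2.82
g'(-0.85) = 11.65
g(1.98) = 9.51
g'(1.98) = 9.16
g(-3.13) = -82.90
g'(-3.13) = 66.44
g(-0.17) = 2.41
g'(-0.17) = 4.43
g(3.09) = 29.10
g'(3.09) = 27.99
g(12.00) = 2219.70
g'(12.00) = 583.60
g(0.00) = 3.06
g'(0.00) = 3.28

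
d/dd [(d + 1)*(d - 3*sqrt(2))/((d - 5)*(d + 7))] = (d^2 + 3*sqrt(2)*d^2 - 70*d + 6*sqrt(2)*d - 35 + 111*sqrt(2))/(d^4 + 4*d^3 - 66*d^2 - 140*d + 1225)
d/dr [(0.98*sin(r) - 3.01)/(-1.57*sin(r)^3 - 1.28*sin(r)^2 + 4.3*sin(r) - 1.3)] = (3.0772*sin(r)^3 - 12.9227*sin(r)^2 - 7.7056*sin(r) + 11.669)*cos(r)/(2.4649*sin(r)^6 + 4.0192*sin(r)^5 - 11.8636*sin(r)^4 - 6.926*sin(r)^3 + 21.818*sin(r)^2 - 11.18*sin(r) + 1.69)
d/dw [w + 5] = 1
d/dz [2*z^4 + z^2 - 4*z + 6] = 8*z^3 + 2*z - 4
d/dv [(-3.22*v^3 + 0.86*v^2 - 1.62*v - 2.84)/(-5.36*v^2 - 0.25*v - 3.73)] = (17.2592*v^4 + 1.61*v^3 + 27.1336*v^2 - 36.8604*v + 5.3326)/(28.7296*v^4 + 2.68*v^3 + 40.0481*v^2 + 1.865*v + 13.9129)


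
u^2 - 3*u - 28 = (u - 7)*(u + 4)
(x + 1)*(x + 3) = x^2 + 4*x + 3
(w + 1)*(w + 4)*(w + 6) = w^3 + 11*w^2 + 34*w + 24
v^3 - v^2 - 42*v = v*(v - 7)*(v + 6)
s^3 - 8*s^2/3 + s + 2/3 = (s - 2)*(s - 1)*(s + 1/3)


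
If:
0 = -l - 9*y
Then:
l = -9*y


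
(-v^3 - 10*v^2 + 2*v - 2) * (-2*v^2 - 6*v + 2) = 2*v^5 + 26*v^4 + 54*v^3 - 28*v^2 + 16*v - 4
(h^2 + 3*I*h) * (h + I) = h^3 + 4*I*h^2 - 3*h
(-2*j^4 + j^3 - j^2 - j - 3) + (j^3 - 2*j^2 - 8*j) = -2*j^4 + 2*j^3 - 3*j^2 - 9*j - 3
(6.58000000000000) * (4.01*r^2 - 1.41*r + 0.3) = 26.3858*r^2 - 9.2778*r + 1.974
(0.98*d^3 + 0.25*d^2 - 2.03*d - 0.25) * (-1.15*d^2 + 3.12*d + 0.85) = -1.127*d^5 + 2.7701*d^4 + 3.9475*d^3 - 5.8336*d^2 - 2.5055*d - 0.2125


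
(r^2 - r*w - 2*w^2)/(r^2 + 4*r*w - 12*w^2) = (r + w)/(r + 6*w)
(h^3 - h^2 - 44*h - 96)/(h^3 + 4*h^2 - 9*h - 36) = (h - 8)/(h - 3)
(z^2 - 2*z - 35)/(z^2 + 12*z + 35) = (z - 7)/(z + 7)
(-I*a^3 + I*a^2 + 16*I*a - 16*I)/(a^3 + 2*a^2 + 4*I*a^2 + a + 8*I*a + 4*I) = I*(-a^3 + a^2 + 16*a - 16)/(a^3 + 2*a^2*(1 + 2*I) + a*(1 + 8*I) + 4*I)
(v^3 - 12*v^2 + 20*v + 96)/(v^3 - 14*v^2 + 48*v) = (v + 2)/v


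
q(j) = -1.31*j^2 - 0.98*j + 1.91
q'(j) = -2.62*j - 0.98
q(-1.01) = 1.56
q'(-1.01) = 1.67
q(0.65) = 0.72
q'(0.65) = -2.68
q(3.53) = -17.87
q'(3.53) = -10.23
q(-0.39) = 2.09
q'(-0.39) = 0.04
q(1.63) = -3.17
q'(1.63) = -5.25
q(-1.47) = 0.52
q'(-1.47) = 2.87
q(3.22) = -14.83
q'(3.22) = -9.42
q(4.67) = -31.24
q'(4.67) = -13.22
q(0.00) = 1.91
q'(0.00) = -0.98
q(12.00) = -198.49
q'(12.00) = -32.42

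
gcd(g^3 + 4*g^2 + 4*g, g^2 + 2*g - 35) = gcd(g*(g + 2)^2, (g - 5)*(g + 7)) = 1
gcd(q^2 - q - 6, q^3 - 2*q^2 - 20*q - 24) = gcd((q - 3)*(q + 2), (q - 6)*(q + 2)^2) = q + 2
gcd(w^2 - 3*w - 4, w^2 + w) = w + 1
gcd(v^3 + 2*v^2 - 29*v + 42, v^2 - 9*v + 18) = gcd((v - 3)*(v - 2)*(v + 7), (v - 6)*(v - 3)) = v - 3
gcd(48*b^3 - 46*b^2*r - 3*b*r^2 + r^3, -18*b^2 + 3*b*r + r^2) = 6*b + r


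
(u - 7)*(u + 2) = u^2 - 5*u - 14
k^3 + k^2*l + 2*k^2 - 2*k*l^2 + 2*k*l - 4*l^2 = (k + 2)*(k - l)*(k + 2*l)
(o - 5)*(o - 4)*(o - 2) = o^3 - 11*o^2 + 38*o - 40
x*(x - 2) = x^2 - 2*x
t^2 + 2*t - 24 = (t - 4)*(t + 6)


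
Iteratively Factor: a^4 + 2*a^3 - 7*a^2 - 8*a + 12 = (a + 3)*(a^3 - a^2 - 4*a + 4) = (a - 2)*(a + 3)*(a^2 + a - 2) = (a - 2)*(a + 2)*(a + 3)*(a - 1)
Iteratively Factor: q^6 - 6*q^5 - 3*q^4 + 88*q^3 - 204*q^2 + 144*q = (q - 2)*(q^5 - 4*q^4 - 11*q^3 + 66*q^2 - 72*q) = (q - 2)^2*(q^4 - 2*q^3 - 15*q^2 + 36*q) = q*(q - 2)^2*(q^3 - 2*q^2 - 15*q + 36) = q*(q - 3)*(q - 2)^2*(q^2 + q - 12) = q*(q - 3)*(q - 2)^2*(q + 4)*(q - 3)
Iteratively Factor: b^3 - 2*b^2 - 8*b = (b - 4)*(b^2 + 2*b) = (b - 4)*(b + 2)*(b)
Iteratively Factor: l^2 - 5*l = (l - 5)*(l)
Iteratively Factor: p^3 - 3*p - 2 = (p + 1)*(p^2 - p - 2) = (p - 2)*(p + 1)*(p + 1)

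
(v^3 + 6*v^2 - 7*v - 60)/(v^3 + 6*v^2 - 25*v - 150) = (v^2 + v - 12)/(v^2 + v - 30)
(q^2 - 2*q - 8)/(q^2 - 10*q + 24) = (q + 2)/(q - 6)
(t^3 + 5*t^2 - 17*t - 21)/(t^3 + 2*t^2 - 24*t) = (t^3 + 5*t^2 - 17*t - 21)/(t*(t^2 + 2*t - 24))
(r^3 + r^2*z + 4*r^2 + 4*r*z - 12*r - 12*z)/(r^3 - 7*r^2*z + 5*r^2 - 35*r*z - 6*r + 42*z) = (-r^2 - r*z + 2*r + 2*z)/(-r^2 + 7*r*z + r - 7*z)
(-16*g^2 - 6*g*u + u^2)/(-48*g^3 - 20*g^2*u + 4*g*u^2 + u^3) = (-8*g + u)/(-24*g^2 + 2*g*u + u^2)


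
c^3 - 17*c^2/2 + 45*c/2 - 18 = (c - 4)*(c - 3)*(c - 3/2)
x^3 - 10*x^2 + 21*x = x*(x - 7)*(x - 3)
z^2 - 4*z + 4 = (z - 2)^2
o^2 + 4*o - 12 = (o - 2)*(o + 6)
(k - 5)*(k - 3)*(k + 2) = k^3 - 6*k^2 - k + 30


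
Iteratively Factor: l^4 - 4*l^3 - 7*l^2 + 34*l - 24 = (l - 2)*(l^3 - 2*l^2 - 11*l + 12) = (l - 2)*(l - 1)*(l^2 - l - 12) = (l - 4)*(l - 2)*(l - 1)*(l + 3)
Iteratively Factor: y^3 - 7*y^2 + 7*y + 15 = (y - 5)*(y^2 - 2*y - 3) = (y - 5)*(y + 1)*(y - 3)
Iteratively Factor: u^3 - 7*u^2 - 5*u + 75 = (u - 5)*(u^2 - 2*u - 15) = (u - 5)^2*(u + 3)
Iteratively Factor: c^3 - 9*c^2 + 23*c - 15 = (c - 5)*(c^2 - 4*c + 3) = (c - 5)*(c - 1)*(c - 3)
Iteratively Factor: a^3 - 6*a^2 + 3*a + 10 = (a - 2)*(a^2 - 4*a - 5) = (a - 5)*(a - 2)*(a + 1)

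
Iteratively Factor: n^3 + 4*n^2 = (n)*(n^2 + 4*n) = n*(n + 4)*(n)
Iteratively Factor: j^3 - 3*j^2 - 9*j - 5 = (j - 5)*(j^2 + 2*j + 1) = (j - 5)*(j + 1)*(j + 1)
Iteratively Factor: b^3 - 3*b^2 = (b)*(b^2 - 3*b) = b^2*(b - 3)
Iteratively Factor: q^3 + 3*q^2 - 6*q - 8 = (q + 4)*(q^2 - q - 2) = (q + 1)*(q + 4)*(q - 2)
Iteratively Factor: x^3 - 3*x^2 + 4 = (x - 2)*(x^2 - x - 2) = (x - 2)^2*(x + 1)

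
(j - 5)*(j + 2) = j^2 - 3*j - 10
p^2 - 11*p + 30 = (p - 6)*(p - 5)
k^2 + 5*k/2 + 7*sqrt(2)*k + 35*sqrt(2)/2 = (k + 5/2)*(k + 7*sqrt(2))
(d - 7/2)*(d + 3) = d^2 - d/2 - 21/2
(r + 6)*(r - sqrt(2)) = r^2 - sqrt(2)*r + 6*r - 6*sqrt(2)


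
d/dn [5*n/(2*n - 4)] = -5/(n - 2)^2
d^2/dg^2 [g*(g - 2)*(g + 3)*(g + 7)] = 12*g^2 + 48*g + 2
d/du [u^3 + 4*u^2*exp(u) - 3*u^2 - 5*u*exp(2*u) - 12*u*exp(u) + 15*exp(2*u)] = 4*u^2*exp(u) + 3*u^2 - 10*u*exp(2*u) - 4*u*exp(u) - 6*u + 25*exp(2*u) - 12*exp(u)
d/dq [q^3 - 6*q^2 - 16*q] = 3*q^2 - 12*q - 16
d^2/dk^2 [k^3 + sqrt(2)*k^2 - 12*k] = 6*k + 2*sqrt(2)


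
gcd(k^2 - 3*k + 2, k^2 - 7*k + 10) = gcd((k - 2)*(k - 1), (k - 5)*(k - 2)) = k - 2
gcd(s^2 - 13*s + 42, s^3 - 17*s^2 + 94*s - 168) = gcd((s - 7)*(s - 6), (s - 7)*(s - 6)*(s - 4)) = s^2 - 13*s + 42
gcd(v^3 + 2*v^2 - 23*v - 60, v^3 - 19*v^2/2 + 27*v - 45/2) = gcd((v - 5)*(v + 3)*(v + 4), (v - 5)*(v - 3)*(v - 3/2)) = v - 5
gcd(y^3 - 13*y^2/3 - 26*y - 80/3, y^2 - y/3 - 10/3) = y + 5/3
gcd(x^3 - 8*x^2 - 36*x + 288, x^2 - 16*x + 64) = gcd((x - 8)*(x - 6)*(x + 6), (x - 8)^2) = x - 8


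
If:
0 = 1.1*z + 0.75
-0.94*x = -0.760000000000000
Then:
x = 0.81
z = -0.68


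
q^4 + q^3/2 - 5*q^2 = q^2*(q - 2)*(q + 5/2)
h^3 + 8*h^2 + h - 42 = (h - 2)*(h + 3)*(h + 7)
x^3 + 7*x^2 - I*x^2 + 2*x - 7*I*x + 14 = (x + 7)*(x - 2*I)*(x + I)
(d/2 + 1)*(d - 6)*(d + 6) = d^3/2 + d^2 - 18*d - 36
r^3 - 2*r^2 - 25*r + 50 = (r - 5)*(r - 2)*(r + 5)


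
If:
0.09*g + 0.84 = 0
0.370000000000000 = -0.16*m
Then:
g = -9.33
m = -2.31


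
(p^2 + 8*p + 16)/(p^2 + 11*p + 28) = (p + 4)/(p + 7)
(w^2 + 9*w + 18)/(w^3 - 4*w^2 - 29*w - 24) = (w + 6)/(w^2 - 7*w - 8)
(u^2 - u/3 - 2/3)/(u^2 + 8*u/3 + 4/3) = (u - 1)/(u + 2)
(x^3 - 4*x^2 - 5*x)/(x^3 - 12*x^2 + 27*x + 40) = x/(x - 8)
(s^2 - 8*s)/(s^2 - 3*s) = (s - 8)/(s - 3)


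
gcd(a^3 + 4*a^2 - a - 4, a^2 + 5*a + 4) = a^2 + 5*a + 4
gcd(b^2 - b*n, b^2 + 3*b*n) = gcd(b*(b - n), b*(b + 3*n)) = b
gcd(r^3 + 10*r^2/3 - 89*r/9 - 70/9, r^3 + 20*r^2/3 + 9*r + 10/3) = r^2 + 17*r/3 + 10/3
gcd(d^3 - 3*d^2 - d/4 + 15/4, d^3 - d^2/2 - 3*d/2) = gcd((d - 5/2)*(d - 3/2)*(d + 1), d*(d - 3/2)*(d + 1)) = d^2 - d/2 - 3/2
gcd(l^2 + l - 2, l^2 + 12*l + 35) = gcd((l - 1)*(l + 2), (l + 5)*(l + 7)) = 1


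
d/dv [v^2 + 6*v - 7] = 2*v + 6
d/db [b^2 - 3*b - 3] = 2*b - 3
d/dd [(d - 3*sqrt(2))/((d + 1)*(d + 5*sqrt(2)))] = ((-d + 3*sqrt(2))*(d + 1) + (-d + 3*sqrt(2))*(d + 5*sqrt(2)) + (d + 1)*(d + 5*sqrt(2)))/((d + 1)^2*(d + 5*sqrt(2))^2)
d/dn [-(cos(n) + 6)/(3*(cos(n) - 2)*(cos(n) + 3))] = (sin(n)^2 - 12*cos(n) - 13)*sin(n)/(3*(cos(n) - 2)^2*(cos(n) + 3)^2)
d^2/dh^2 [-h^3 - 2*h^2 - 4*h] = -6*h - 4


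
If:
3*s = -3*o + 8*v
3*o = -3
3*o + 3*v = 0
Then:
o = -1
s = 11/3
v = 1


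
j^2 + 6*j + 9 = (j + 3)^2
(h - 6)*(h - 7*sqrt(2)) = h^2 - 7*sqrt(2)*h - 6*h + 42*sqrt(2)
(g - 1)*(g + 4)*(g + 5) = g^3 + 8*g^2 + 11*g - 20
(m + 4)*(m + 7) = m^2 + 11*m + 28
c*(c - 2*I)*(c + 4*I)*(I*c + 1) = I*c^4 - c^3 + 10*I*c^2 + 8*c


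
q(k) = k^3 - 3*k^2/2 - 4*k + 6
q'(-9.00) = 266.00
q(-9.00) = -808.50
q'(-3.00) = 32.00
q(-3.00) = -22.50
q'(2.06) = 2.55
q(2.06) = 0.14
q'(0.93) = -4.20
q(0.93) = 1.79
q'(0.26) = -4.58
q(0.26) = 4.88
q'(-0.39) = -2.37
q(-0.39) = 7.27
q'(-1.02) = 2.18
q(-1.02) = 7.46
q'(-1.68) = 9.51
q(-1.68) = 3.74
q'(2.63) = 8.86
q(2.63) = 3.30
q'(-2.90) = 29.93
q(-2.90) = -19.40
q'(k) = 3*k^2 - 3*k - 4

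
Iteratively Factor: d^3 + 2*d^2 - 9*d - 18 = (d + 2)*(d^2 - 9) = (d - 3)*(d + 2)*(d + 3)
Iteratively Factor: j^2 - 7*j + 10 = (j - 2)*(j - 5)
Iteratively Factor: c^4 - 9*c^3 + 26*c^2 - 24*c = (c)*(c^3 - 9*c^2 + 26*c - 24) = c*(c - 4)*(c^2 - 5*c + 6) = c*(c - 4)*(c - 3)*(c - 2)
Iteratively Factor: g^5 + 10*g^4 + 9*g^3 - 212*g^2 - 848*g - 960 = (g + 4)*(g^4 + 6*g^3 - 15*g^2 - 152*g - 240) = (g - 5)*(g + 4)*(g^3 + 11*g^2 + 40*g + 48) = (g - 5)*(g + 3)*(g + 4)*(g^2 + 8*g + 16) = (g - 5)*(g + 3)*(g + 4)^2*(g + 4)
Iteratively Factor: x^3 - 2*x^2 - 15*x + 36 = (x - 3)*(x^2 + x - 12) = (x - 3)*(x + 4)*(x - 3)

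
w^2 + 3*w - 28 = (w - 4)*(w + 7)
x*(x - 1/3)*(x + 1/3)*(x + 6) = x^4 + 6*x^3 - x^2/9 - 2*x/3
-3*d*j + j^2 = j*(-3*d + j)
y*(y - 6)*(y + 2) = y^3 - 4*y^2 - 12*y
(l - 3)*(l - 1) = l^2 - 4*l + 3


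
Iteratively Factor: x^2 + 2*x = (x)*(x + 2)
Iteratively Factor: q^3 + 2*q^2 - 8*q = (q + 4)*(q^2 - 2*q) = q*(q + 4)*(q - 2)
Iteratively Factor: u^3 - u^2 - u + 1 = (u + 1)*(u^2 - 2*u + 1) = (u - 1)*(u + 1)*(u - 1)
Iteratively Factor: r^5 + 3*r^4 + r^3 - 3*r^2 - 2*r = (r + 2)*(r^4 + r^3 - r^2 - r) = r*(r + 2)*(r^3 + r^2 - r - 1) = r*(r - 1)*(r + 2)*(r^2 + 2*r + 1) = r*(r - 1)*(r + 1)*(r + 2)*(r + 1)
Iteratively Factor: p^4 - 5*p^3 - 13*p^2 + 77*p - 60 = (p - 3)*(p^3 - 2*p^2 - 19*p + 20) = (p - 3)*(p - 1)*(p^2 - p - 20) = (p - 3)*(p - 1)*(p + 4)*(p - 5)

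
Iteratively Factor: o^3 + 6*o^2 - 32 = (o + 4)*(o^2 + 2*o - 8) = (o - 2)*(o + 4)*(o + 4)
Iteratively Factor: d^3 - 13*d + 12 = (d + 4)*(d^2 - 4*d + 3) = (d - 1)*(d + 4)*(d - 3)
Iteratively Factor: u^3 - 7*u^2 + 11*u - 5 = (u - 1)*(u^2 - 6*u + 5) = (u - 1)^2*(u - 5)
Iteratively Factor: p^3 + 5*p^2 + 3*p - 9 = (p - 1)*(p^2 + 6*p + 9) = (p - 1)*(p + 3)*(p + 3)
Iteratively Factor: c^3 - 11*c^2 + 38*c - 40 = (c - 2)*(c^2 - 9*c + 20) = (c - 5)*(c - 2)*(c - 4)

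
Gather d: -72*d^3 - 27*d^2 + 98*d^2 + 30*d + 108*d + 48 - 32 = -72*d^3 + 71*d^2 + 138*d + 16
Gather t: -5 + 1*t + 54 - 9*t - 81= -8*t - 32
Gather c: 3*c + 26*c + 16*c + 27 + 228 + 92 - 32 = 45*c + 315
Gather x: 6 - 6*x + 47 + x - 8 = 45 - 5*x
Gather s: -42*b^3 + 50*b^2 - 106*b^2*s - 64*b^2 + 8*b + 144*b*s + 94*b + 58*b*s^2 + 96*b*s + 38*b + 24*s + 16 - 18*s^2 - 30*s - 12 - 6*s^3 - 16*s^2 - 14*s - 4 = -42*b^3 - 14*b^2 + 140*b - 6*s^3 + s^2*(58*b - 34) + s*(-106*b^2 + 240*b - 20)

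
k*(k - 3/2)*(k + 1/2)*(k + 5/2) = k^4 + 3*k^3/2 - 13*k^2/4 - 15*k/8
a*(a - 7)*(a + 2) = a^3 - 5*a^2 - 14*a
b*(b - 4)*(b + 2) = b^3 - 2*b^2 - 8*b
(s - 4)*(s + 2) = s^2 - 2*s - 8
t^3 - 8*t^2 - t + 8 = (t - 8)*(t - 1)*(t + 1)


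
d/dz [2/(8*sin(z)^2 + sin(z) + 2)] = -2*(16*sin(z) + 1)*cos(z)/(8*sin(z)^2 + sin(z) + 2)^2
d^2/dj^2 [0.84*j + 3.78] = 0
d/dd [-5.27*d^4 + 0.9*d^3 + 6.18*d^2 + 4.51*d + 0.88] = -21.08*d^3 + 2.7*d^2 + 12.36*d + 4.51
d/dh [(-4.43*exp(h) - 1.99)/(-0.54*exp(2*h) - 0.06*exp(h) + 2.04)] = (-(1.08*exp(h) + 0.06)*(4.43*exp(h) + 1.99) + 2.3922*exp(2*h) + 0.2658*exp(h) - 9.0372)*exp(h)/(0.54*exp(2*h) + 0.06*exp(h) - 2.04)^2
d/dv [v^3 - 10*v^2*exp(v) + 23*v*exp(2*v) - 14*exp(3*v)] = -10*v^2*exp(v) + 3*v^2 + 46*v*exp(2*v) - 20*v*exp(v) - 42*exp(3*v) + 23*exp(2*v)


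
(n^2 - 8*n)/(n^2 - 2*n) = (n - 8)/(n - 2)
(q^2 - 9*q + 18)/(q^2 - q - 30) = (q - 3)/(q + 5)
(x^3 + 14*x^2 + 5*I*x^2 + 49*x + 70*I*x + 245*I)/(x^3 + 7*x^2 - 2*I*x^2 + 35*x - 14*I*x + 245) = (x + 7)/(x - 7*I)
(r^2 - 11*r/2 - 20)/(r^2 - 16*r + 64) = (r + 5/2)/(r - 8)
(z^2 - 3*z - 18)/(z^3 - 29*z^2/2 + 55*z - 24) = 2*(z + 3)/(2*z^2 - 17*z + 8)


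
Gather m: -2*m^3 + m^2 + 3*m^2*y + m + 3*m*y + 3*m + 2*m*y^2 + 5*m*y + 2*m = -2*m^3 + m^2*(3*y + 1) + m*(2*y^2 + 8*y + 6)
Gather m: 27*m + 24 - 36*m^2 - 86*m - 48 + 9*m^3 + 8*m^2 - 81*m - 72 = 9*m^3 - 28*m^2 - 140*m - 96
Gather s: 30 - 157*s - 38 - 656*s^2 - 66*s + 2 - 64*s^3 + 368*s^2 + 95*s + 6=-64*s^3 - 288*s^2 - 128*s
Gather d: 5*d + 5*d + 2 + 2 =10*d + 4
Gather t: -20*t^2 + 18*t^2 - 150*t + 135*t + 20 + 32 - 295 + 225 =-2*t^2 - 15*t - 18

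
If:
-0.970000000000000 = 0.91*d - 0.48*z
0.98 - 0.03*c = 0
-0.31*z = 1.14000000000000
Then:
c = 32.67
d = -3.01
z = -3.68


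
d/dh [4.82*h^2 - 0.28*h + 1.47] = 9.64*h - 0.28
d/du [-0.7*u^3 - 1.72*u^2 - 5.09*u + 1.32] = -2.1*u^2 - 3.44*u - 5.09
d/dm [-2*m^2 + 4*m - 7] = 4 - 4*m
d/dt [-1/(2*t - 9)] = 2/(2*t - 9)^2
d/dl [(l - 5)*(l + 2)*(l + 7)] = 3*l^2 + 8*l - 31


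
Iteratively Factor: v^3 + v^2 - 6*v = (v - 2)*(v^2 + 3*v) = (v - 2)*(v + 3)*(v)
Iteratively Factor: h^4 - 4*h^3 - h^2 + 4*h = (h - 4)*(h^3 - h) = (h - 4)*(h - 1)*(h^2 + h) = (h - 4)*(h - 1)*(h + 1)*(h)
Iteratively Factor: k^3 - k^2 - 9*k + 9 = (k - 3)*(k^2 + 2*k - 3) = (k - 3)*(k - 1)*(k + 3)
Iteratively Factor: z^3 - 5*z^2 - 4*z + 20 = (z - 5)*(z^2 - 4) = (z - 5)*(z - 2)*(z + 2)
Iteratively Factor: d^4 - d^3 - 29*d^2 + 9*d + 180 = (d + 4)*(d^3 - 5*d^2 - 9*d + 45) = (d - 5)*(d + 4)*(d^2 - 9) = (d - 5)*(d + 3)*(d + 4)*(d - 3)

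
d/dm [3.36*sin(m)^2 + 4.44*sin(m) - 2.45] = (6.72*sin(m) + 4.44)*cos(m)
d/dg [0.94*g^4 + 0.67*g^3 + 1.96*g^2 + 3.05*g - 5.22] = 3.76*g^3 + 2.01*g^2 + 3.92*g + 3.05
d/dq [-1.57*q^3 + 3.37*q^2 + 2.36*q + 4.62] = -4.71*q^2 + 6.74*q + 2.36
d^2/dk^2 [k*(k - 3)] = 2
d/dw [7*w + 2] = 7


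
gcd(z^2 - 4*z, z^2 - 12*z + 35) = 1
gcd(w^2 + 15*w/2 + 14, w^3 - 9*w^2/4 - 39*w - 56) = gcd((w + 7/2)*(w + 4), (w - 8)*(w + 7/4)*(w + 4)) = w + 4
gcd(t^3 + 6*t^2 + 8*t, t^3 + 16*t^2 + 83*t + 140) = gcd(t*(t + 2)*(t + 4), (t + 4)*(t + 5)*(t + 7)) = t + 4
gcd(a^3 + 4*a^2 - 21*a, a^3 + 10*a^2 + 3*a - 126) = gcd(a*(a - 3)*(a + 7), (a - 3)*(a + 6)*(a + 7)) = a^2 + 4*a - 21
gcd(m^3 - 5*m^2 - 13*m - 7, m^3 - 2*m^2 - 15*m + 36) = 1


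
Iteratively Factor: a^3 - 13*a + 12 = (a + 4)*(a^2 - 4*a + 3) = (a - 1)*(a + 4)*(a - 3)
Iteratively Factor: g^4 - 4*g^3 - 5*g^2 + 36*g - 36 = (g - 2)*(g^3 - 2*g^2 - 9*g + 18) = (g - 2)^2*(g^2 - 9) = (g - 3)*(g - 2)^2*(g + 3)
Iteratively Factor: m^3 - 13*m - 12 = (m + 1)*(m^2 - m - 12) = (m - 4)*(m + 1)*(m + 3)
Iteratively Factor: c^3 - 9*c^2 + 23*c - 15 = (c - 1)*(c^2 - 8*c + 15) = (c - 3)*(c - 1)*(c - 5)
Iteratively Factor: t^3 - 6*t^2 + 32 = (t + 2)*(t^2 - 8*t + 16) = (t - 4)*(t + 2)*(t - 4)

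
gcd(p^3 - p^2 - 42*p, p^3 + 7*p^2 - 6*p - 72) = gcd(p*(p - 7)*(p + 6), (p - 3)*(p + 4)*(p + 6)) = p + 6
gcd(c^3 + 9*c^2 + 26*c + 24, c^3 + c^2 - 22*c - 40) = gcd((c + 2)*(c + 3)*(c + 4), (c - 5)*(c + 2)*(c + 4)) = c^2 + 6*c + 8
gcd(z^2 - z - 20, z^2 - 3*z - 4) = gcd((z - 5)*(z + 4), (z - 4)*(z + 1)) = 1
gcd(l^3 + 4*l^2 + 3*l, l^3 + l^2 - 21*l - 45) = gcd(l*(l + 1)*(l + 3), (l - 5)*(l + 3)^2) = l + 3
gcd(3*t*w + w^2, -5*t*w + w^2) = w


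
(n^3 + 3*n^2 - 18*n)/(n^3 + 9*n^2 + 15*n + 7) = n*(n^2 + 3*n - 18)/(n^3 + 9*n^2 + 15*n + 7)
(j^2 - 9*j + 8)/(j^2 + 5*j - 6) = (j - 8)/(j + 6)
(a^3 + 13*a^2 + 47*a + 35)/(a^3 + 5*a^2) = 1 + 8/a + 7/a^2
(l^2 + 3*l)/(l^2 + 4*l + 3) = l/(l + 1)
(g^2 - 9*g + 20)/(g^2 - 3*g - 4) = (g - 5)/(g + 1)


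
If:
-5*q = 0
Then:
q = 0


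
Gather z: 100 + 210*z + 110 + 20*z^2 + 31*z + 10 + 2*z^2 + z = 22*z^2 + 242*z + 220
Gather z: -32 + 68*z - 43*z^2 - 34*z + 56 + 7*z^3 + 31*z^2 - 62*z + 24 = 7*z^3 - 12*z^2 - 28*z + 48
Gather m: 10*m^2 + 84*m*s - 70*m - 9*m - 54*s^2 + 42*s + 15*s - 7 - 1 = 10*m^2 + m*(84*s - 79) - 54*s^2 + 57*s - 8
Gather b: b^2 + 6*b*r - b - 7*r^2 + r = b^2 + b*(6*r - 1) - 7*r^2 + r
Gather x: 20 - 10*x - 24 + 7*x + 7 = 3 - 3*x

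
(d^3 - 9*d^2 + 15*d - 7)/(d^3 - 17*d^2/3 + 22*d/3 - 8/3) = 3*(d^2 - 8*d + 7)/(3*d^2 - 14*d + 8)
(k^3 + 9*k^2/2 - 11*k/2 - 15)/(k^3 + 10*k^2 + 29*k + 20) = (k^2 - k/2 - 3)/(k^2 + 5*k + 4)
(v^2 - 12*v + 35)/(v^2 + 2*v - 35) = (v - 7)/(v + 7)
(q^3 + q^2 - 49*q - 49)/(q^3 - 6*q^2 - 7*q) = (q + 7)/q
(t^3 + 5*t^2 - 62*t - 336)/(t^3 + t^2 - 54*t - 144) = (t + 7)/(t + 3)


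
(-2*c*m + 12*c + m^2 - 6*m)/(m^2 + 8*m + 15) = (-2*c*m + 12*c + m^2 - 6*m)/(m^2 + 8*m + 15)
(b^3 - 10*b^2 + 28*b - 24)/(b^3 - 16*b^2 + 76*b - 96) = (b - 2)/(b - 8)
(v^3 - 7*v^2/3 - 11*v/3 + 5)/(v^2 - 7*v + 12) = (3*v^2 + 2*v - 5)/(3*(v - 4))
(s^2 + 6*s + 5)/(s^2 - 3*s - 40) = (s + 1)/(s - 8)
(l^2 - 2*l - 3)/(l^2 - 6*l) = (l^2 - 2*l - 3)/(l*(l - 6))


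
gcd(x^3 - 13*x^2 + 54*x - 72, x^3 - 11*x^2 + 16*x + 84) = x - 6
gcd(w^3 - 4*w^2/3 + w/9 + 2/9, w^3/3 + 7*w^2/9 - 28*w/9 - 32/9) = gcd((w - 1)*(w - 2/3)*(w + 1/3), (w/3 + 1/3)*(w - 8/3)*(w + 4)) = 1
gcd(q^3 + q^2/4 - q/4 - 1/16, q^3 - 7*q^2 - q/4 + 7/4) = q^2 - 1/4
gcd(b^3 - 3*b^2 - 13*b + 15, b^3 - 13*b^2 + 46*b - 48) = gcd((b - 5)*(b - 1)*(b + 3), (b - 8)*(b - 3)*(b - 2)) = 1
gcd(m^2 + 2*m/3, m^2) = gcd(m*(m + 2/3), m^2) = m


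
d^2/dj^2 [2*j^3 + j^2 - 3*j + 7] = 12*j + 2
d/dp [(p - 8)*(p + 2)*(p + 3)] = 3*p^2 - 6*p - 34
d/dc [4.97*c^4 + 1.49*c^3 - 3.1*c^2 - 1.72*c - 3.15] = 19.88*c^3 + 4.47*c^2 - 6.2*c - 1.72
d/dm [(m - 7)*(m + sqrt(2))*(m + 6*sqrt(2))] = 3*m^2 - 14*m + 14*sqrt(2)*m - 49*sqrt(2) + 12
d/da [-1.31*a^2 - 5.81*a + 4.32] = -2.62*a - 5.81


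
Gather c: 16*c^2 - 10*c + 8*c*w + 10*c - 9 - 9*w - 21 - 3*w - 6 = 16*c^2 + 8*c*w - 12*w - 36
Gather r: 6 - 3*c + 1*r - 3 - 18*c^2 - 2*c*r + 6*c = -18*c^2 + 3*c + r*(1 - 2*c) + 3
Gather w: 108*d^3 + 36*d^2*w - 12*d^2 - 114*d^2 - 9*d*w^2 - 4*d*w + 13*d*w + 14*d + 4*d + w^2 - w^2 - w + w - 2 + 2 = 108*d^3 - 126*d^2 - 9*d*w^2 + 18*d + w*(36*d^2 + 9*d)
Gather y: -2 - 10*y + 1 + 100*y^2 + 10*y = 100*y^2 - 1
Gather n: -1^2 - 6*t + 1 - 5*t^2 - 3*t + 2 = -5*t^2 - 9*t + 2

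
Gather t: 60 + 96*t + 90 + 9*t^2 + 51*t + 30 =9*t^2 + 147*t + 180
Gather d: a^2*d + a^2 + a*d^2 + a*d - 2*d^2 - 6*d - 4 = a^2 + d^2*(a - 2) + d*(a^2 + a - 6) - 4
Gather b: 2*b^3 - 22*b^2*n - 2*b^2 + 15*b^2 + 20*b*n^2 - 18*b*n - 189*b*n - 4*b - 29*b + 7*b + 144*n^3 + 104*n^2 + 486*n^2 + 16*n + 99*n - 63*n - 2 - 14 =2*b^3 + b^2*(13 - 22*n) + b*(20*n^2 - 207*n - 26) + 144*n^3 + 590*n^2 + 52*n - 16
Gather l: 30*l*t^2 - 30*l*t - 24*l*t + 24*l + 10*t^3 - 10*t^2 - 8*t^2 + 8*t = l*(30*t^2 - 54*t + 24) + 10*t^3 - 18*t^2 + 8*t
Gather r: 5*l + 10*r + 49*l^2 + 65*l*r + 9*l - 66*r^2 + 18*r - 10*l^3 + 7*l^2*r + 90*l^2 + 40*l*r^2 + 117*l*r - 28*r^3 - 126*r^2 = -10*l^3 + 139*l^2 + 14*l - 28*r^3 + r^2*(40*l - 192) + r*(7*l^2 + 182*l + 28)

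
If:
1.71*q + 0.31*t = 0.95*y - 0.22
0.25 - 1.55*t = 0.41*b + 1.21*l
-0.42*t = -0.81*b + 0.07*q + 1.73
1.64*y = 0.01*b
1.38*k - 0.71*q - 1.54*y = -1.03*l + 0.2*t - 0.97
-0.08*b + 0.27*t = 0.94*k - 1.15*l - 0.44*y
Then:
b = 2.04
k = -0.55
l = -0.28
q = -0.09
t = -0.16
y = 0.01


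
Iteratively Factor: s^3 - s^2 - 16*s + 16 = (s - 1)*(s^2 - 16) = (s - 4)*(s - 1)*(s + 4)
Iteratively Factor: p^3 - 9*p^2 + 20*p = (p - 4)*(p^2 - 5*p) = (p - 5)*(p - 4)*(p)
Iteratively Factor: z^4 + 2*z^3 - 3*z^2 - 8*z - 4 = (z + 1)*(z^3 + z^2 - 4*z - 4) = (z + 1)^2*(z^2 - 4) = (z + 1)^2*(z + 2)*(z - 2)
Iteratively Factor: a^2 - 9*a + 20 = (a - 5)*(a - 4)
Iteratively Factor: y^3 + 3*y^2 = (y + 3)*(y^2) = y*(y + 3)*(y)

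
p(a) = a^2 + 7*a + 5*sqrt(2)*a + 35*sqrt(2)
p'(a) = 2*a + 7 + 5*sqrt(2)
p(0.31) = 53.96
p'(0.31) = 14.69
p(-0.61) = 41.29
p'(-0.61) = 12.85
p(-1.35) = 32.32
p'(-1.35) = 11.37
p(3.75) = 116.33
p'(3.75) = 21.57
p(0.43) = 55.73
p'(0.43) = 14.93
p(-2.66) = 19.14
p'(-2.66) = 8.75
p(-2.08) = 24.56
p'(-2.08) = 9.91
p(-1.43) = 31.42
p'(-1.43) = 11.21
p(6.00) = 169.92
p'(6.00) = 26.07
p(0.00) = 49.50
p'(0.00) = 14.07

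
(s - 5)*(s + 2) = s^2 - 3*s - 10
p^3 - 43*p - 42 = (p - 7)*(p + 1)*(p + 6)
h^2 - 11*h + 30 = (h - 6)*(h - 5)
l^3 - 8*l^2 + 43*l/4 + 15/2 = (l - 6)*(l - 5/2)*(l + 1/2)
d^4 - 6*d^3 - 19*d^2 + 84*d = d*(d - 7)*(d - 3)*(d + 4)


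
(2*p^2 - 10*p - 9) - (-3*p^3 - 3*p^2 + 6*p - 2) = 3*p^3 + 5*p^2 - 16*p - 7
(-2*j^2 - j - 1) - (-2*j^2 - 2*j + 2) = j - 3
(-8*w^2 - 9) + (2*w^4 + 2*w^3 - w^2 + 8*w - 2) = 2*w^4 + 2*w^3 - 9*w^2 + 8*w - 11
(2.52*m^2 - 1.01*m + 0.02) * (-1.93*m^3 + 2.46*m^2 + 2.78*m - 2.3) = -4.8636*m^5 + 8.1485*m^4 + 4.4824*m^3 - 8.5546*m^2 + 2.3786*m - 0.046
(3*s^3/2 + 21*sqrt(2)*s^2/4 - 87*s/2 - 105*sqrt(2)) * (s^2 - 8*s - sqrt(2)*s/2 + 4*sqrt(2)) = 3*s^5/2 - 12*s^4 + 9*sqrt(2)*s^4/2 - 36*sqrt(2)*s^3 - 195*s^3/4 - 333*sqrt(2)*s^2/4 + 390*s^2 + 105*s + 666*sqrt(2)*s - 840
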